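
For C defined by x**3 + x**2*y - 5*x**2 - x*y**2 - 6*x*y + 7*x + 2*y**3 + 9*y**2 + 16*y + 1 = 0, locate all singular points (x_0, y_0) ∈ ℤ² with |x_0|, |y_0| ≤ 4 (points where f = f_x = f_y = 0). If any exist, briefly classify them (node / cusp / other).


Singular points: {(2, -1)}; classification: cusp.

Compute partial derivatives:
  f_x = 3*x**2 + 2*x*y - 10*x - y**2 - 6*y + 7.
  f_y = x**2 - 2*x*y - 6*x + 6*y**2 + 18*y + 16.
Scan x_0 ∈ {−4, ..., 4}. For each x_0, f_y(x_0, y) is a polynomial in y; find its integer roots y ∈ {−4, ..., 4}, then test f_x and f at those candidates.
  x = -4: f_y(-4, y) = 6*y**2 + 26*y + 56; no integer root y with |y| ≤ 4.
  x = -3: f_y(-3, y) = 6*y**2 + 24*y + 43; no integer root y with |y| ≤ 4.
  x = -2: f_y(-2, y) = 6*y**2 + 22*y + 32; no integer root y with |y| ≤ 4.
  x = -1: f_y(-1, y) = 6*y**2 + 20*y + 23; no integer root y with |y| ≤ 4.
  x = 0: f_y(0, y) = 6*y**2 + 18*y + 16; no integer root y with |y| ≤ 4.
  x = 1: f_y(1, y) = 6*y**2 + 16*y + 11; no integer root y with |y| ≤ 4.
  x = 2: f_y(2, y) = 6*y**2 + 14*y + 8; vanishes at y ∈ {-1}. (2, -1): f_x = 0, f = 0 — SINGULAR.
  x = 3: f_y(3, y) = 6*y**2 + 12*y + 7; no integer root y with |y| ≤ 4.
  x = 4: f_y(4, y) = 6*y**2 + 10*y + 8; no integer root y with |y| ≤ 4.
Only singular point on the grid: (2, -1).
Classify: substitute x = 2 + u, y = -1 + v and expand: f = u**3 + u**2*v - u*v**2 + 2*v**3 + v**2.
No constant or linear terms (consistent with a singular point). Quadratic part: v**2. Cubic part: u**3 + u**2*v - u*v**2 + 2*v**3.
The quadratic part v**2 is a perfect square, so there is a single (double) tangent line v = 0, i.e. y = -1. Restricting the cubic part to that line (v = 0) leaves u**3 ≠ 0, so f is not divisible by v and the branch is v² ≈ -u**3 to lowest order — this is a cusp.
Classification: cusp.


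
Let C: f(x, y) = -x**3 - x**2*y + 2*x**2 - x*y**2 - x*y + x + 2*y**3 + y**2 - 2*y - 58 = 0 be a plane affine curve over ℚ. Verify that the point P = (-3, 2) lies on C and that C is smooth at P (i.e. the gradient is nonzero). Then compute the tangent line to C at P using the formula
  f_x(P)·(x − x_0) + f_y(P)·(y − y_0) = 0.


Tangent line at P: -32*x + 32*y - 160 = 0.

Step 1: f(-3, 2) = 0, so P lies on C.
Step 2: partial derivatives
  f_x(x, y) = -3*x**2 - 2*x*y + 4*x - y**2 - y + 1, f_y(x, y) = -x**2 - 2*x*y - x + 6*y**2 + 2*y - 2.
  f_x(P) = -32, f_y(P) = 32 (gradient nonzero, so P is smooth).
Step 3: tangent line at P: -32·(x − -3) + 32·(y − 2) = 0.
Expanding: -32*x + 32*y - 160 = 0.


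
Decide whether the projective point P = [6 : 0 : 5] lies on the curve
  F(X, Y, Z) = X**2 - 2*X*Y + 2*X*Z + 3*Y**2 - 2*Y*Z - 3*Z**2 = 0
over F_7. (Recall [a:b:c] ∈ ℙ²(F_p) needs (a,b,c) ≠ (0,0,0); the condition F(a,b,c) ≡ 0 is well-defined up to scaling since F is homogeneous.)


F(6,0,5) ≡ 0 (mod 7); P is on the curve.

Evaluate F(6, 0, 5) term-by-term (mod 7).
  X**2 ↦ 1·36·1·1 = 36
  -2*X*Y ↦ -2·6·0·1 = 0
  2*X*Z ↦ 2·6·1·5 = 60
  3*Y**2 ↦ 3·1·0·1 = 0
  -2*Y*Z ↦ -2·1·0·5 = 0
  -3*Z**2 ↦ -3·1·1·25 = -75
Sum: F(6, 0, 5) = (36) + (0) + (60) + (0) + (0) + (-75) = 21.
Reducing mod 7: 21 ≡ 0 (mod 7).
Since F(a, b, c) ≡ 0 (mod 7), P lies on the curve.


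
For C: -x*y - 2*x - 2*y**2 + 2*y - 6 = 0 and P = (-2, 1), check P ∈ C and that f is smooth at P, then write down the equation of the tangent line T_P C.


Tangent line at P: -3*x - 6 = 0.

Step 1: f(-2, 1) = 0, so P lies on C.
Step 2: partial derivatives
  f_x(x, y) = -y - 2, f_y(x, y) = -x - 4*y + 2.
  f_x(P) = -3, f_y(P) = 0 (gradient nonzero, so P is smooth).
Step 3: tangent line at P: -3·(x − -2) + 0·(y − 1) = 0.
Expanding: -3*x - 6 = 0.


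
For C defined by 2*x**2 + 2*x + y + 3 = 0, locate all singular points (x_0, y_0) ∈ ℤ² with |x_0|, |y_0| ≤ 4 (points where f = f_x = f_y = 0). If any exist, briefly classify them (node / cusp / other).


No singular points in the scanned grid; C is smooth there.

Compute partial derivatives:
  f_x = 4*x + 2.
  f_y = 1.
f_y = 1 is a nonzero constant, so f_y never vanishes: no point (x, y) can satisfy f = f_x = f_y = 0. In particular no (x, y) ∈ {−4, ..., 4}² is singular; the curve is smooth.


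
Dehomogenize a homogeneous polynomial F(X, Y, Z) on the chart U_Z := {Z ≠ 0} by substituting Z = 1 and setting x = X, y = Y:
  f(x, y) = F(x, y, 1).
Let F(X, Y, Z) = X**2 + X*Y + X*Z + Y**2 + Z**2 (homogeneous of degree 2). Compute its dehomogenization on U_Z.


f(x, y) = x**2 + x*y + x + y**2 + 1

On U_Z we set Z = 1. Each monomial c·X^i·Y^j·Z^k in F becomes c·x^i·y^j·1^k = c·x^i·y^j.
Substituting Z = 1: F(X, Y, 1) = x**2 + x*y + x + y**2 + 1.
Note: deg(f) ≤ deg(F) = 2; strict inequality happens when F is divisible by Z (lost terms).


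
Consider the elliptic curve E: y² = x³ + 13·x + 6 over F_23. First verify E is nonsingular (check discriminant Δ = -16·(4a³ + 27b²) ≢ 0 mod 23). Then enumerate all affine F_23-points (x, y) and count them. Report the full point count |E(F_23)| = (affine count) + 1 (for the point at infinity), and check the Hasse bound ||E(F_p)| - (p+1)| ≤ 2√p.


Affine points = {(0, 11), (0, 12), (3, 7), (3, 16), (5, 9), (5, 14), (6, 1), (6, 22), (7, 7), (7, 16), (8, 1), (8, 22), (9, 1), (9, 22), (10, 3), (10, 20), (11, 10), (11, 13), (12, 2), (12, 21), (13, 7), (13, 16), (16, 3), (16, 20), (18, 0), (20, 3), (20, 20), (21, 8), (21, 15)}; affine count = 29; |E(F_23)| = 30.

Discriminant check: Δ ∝ 4a³ + 27b² = 4·13³ + 27·6² = 4·2197 + 27·36 ≡ 8 (mod 23). Nonzero ⇒ E is nonsingular.
For each x ∈ F_23, compute rhs = x³ + 13·x + 6 mod 23, then count y ∈ F_23 with y² ≡ rhs.
  x = 0: rhs = 6, matching y values: 11, 12 (2 points).
  x = 1: rhs = 20, matching y values: none (0 points).
  x = 2: rhs = 17, matching y values: none (0 points).
  x = 3: rhs = 3, matching y values: 7, 16 (2 points).
  x = 4: rhs = 7, matching y values: none (0 points).
  x = 5: rhs = 12, matching y values: 9, 14 (2 points).
  x = 6: rhs = 1, matching y values: 1, 22 (2 points).
  x = 7: rhs = 3, matching y values: 7, 16 (2 points).
  x = 8: rhs = 1, matching y values: 1, 22 (2 points).
  x = 9: rhs = 1, matching y values: 1, 22 (2 points).
  x = 10: rhs = 9, matching y values: 3, 20 (2 points).
  x = 11: rhs = 8, matching y values: 10, 13 (2 points).
  x = 12: rhs = 4, matching y values: 2, 21 (2 points).
  x = 13: rhs = 3, matching y values: 7, 16 (2 points).
  x = 14: rhs = 11, matching y values: none (0 points).
  x = 15: rhs = 11, matching y values: none (0 points).
  x = 16: rhs = 9, matching y values: 3, 20 (2 points).
  x = 17: rhs = 11, matching y values: none (0 points).
  x = 18: rhs = 0, matching y values: 0 (1 points).
  x = 19: rhs = 5, matching y values: none (0 points).
  x = 20: rhs = 9, matching y values: 3, 20 (2 points).
  x = 21: rhs = 18, matching y values: 8, 15 (2 points).
  x = 22: rhs = 15, matching y values: none (0 points).
Total affine count: 29.
Full point count |E(F_23)| = 29 + 1 = 30.
Hasse bound: |30 − (23+1)| = |6| = 6 ≤ 2√23 ≈ 9.5917 ✓.


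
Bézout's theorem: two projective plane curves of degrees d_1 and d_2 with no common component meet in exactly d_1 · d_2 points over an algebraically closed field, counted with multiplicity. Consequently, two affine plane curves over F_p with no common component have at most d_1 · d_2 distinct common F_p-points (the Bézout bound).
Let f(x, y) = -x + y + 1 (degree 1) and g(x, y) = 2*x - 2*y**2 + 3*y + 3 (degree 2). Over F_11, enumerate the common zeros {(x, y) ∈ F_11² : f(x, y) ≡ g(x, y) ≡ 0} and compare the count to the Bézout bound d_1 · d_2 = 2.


Common zeros: ∅; count = 0; Bézout bound = 2.

deg(f) = 1, deg(g) = 2, so Bézout bound = 2.
Scan x ∈ F_11. For each x, list the y ∈ F_11 with f(x, y) ≡ 0 and those with g(x, y) ≡ 0 (mod 11); the common zeros in that column are the intersection.
  x = 0: f ≡ 0 at y ∈ {10}; g ≡ 0 at y ∈ {9}; common: ∅.
  x = 1: f ≡ 0 at y ∈ {0}; g ≡ 0 at y ∈ {8, 10}; common: ∅.
  x = 2: f ≡ 0 at y ∈ {1}; g ≡ 0 at y ∈ ∅; common: ∅.
  x = 3: f ≡ 0 at y ∈ {2}; g ≡ 0 at y ∈ {3, 4}; common: ∅.
  x = 4: f ≡ 0 at y ∈ {3}; g ≡ 0 at y ∈ {0, 7}; common: ∅.
  x = 5: f ≡ 0 at y ∈ {4}; g ≡ 0 at y ∈ {2, 5}; common: ∅.
  x = 6: f ≡ 0 at y ∈ {5}; g ≡ 0 at y ∈ ∅; common: ∅.
  x = 7: f ≡ 0 at y ∈ {6}; g ≡ 0 at y ∈ ∅; common: ∅.
  x = 8: f ≡ 0 at y ∈ {7}; g ≡ 0 at y ∈ ∅; common: ∅.
  x = 9: f ≡ 0 at y ∈ {8}; g ≡ 0 at y ∈ {1, 6}; common: ∅.
  x = 10: f ≡ 0 at y ∈ {9}; g ≡ 0 at y ∈ ∅; common: ∅.
Collecting: common zeros = ∅, so the count is 0.
Comparison with the Bézout bound: 0 ≤ 2 = deg(f)·deg(g), as expected for curves with no common component (the affine F_11-count falls short of the bound because intersections may lie at infinity, over extension fields, or carry multiplicity).


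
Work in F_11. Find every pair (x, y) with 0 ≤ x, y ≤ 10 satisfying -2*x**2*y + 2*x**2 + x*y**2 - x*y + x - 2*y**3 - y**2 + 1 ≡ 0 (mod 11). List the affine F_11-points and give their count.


Affine F_11-points: {(0, 4), (2, 0), (2, 1), (2, 5), (3, 0), (3, 3), (3, 9), (4, 4), (5, 9), (7, 3), (9, 2)}; count = 11.

For each of the 121 pairs (x, y) ∈ F_11², evaluate f(x, y) mod 11. Record the zeros.
  x = 0: [0↦1, 1↦9, 2↦3, 3↦4, 4↦0, 5↦1, 6↦6, 7↦3, 8↦2, 9↦2, 10↦2]  zeros at y ∈ {4}
  x = 1: [0↦4, 1↦10, 2↦4, 3↦7, 4↦7, 5↦3, 6↦5, 7↦1, 8↦1, 9↦4, 10↦9]  zeros at y ∈ ∅
  x = 2: [0↦0, 1↦0, 2↦1, 3↦2, 4↦2, 5↦0, 6↦6, 7↦8, 8↦5, 9↦7, 10↦2]  zeros at y ∈ {0, 1, 5}
  x = 3: [0↦0, 1↦1, 2↦5, 3↦0, 4↦7, 5↦3, 6↦9, 7↦2, 8↦3, 9↦0, 10↦3]  zeros at y ∈ {0, 3, 9}
  x = 4: [0↦4, 1↦2, 2↦5, 3↦1, 4↦0, 5↦1, 6↦3, 7↦5, 8↦6, 9↦5, 10↦1]  zeros at y ∈ {4}
  x = 5: [0↦1, 1↦3, 2↦1, 3↦5, 4↦3, 5↦5, 6↦10, 7↦6, 8↦3, 9↦0, 10↦7]  zeros at y ∈ {9}
  x = 6: [0↦2, 1↦4, 2↦4, 3↦1, 4↦5, 5↦4, 6↦8, 7↦5, 8↦5, 9↦7, 10↦10]  zeros at y ∈ ∅
  x = 7: [0↦7, 1↦5, 2↦3, 3↦0, 4↦6, 5↦9, 6↦8, 7↦2, 8↦1, 9↦4, 10↦10]  zeros at y ∈ {3}
  x = 8: [0↦5, 1↦6, 2↦9, 3↦2, 4↦6, 5↦9, 6↦10, 7↦8, 8↦2, 9↦2, 10↦7]  zeros at y ∈ ∅
  x = 9: [0↦7, 1↦7, 2↦0, 3↦7, 4↦5, 5↦4, 6↦3, 7↦1, 8↦8, 9↦1, 10↦1]  zeros at y ∈ {2}
  x = 10: [0↦2, 1↦8, 2↦9, 3↦4, 4↦3, 5↦5, 6↦9, 7↦3, 8↦8, 9↦1, 10↦3]  zeros at y ∈ ∅
Collecting zeros: affine points = {(0, 4), (2, 0), (2, 1), (2, 5), (3, 0), (3, 3), (3, 9), (4, 4), (5, 9), (7, 3), (9, 2)}.
Total count |C(F_11)_aff| = 11.


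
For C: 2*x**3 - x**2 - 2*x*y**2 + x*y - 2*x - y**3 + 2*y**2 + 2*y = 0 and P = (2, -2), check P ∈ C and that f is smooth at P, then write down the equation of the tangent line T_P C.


Tangent line at P: 8*x - 16 = 0.

Step 1: f(2, -2) = 0, so P lies on C.
Step 2: partial derivatives
  f_x(x, y) = 6*x**2 - 2*x - 2*y**2 + y - 2, f_y(x, y) = -4*x*y + x - 3*y**2 + 4*y + 2.
  f_x(P) = 8, f_y(P) = 0 (gradient nonzero, so P is smooth).
Step 3: tangent line at P: 8·(x − 2) + 0·(y − -2) = 0.
Expanding: 8*x - 16 = 0.


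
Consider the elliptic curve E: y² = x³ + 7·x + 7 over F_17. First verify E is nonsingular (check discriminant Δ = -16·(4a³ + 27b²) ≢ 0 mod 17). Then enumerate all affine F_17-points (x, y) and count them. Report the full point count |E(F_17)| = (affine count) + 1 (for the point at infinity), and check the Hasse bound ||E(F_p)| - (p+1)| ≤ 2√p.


Affine points = {(1, 7), (1, 10), (3, 2), (3, 15), (7, 5), (7, 12), (9, 0), (11, 2), (11, 15), (12, 0), (13, 0), (15, 6), (15, 11), (16, 4), (16, 13)}; affine count = 15; |E(F_17)| = 16.

Discriminant check: Δ ∝ 4a³ + 27b² = 4·7³ + 27·7² = 4·343 + 27·49 ≡ 9 (mod 17). Nonzero ⇒ E is nonsingular.
For each x ∈ F_17, compute rhs = x³ + 7·x + 7 mod 17, then count y ∈ F_17 with y² ≡ rhs.
  x = 0: rhs = 7, matching y values: none (0 points).
  x = 1: rhs = 15, matching y values: 7, 10 (2 points).
  x = 2: rhs = 12, matching y values: none (0 points).
  x = 3: rhs = 4, matching y values: 2, 15 (2 points).
  x = 4: rhs = 14, matching y values: none (0 points).
  x = 5: rhs = 14, matching y values: none (0 points).
  x = 6: rhs = 10, matching y values: none (0 points).
  x = 7: rhs = 8, matching y values: 5, 12 (2 points).
  x = 8: rhs = 14, matching y values: none (0 points).
  x = 9: rhs = 0, matching y values: 0 (1 points).
  x = 10: rhs = 6, matching y values: none (0 points).
  x = 11: rhs = 4, matching y values: 2, 15 (2 points).
  x = 12: rhs = 0, matching y values: 0 (1 points).
  x = 13: rhs = 0, matching y values: 0 (1 points).
  x = 14: rhs = 10, matching y values: none (0 points).
  x = 15: rhs = 2, matching y values: 6, 11 (2 points).
  x = 16: rhs = 16, matching y values: 4, 13 (2 points).
Total affine count: 15.
Full point count |E(F_17)| = 15 + 1 = 16.
Hasse bound: |16 − (17+1)| = |-2| = 2 ≤ 2√17 ≈ 8.2462 ✓.


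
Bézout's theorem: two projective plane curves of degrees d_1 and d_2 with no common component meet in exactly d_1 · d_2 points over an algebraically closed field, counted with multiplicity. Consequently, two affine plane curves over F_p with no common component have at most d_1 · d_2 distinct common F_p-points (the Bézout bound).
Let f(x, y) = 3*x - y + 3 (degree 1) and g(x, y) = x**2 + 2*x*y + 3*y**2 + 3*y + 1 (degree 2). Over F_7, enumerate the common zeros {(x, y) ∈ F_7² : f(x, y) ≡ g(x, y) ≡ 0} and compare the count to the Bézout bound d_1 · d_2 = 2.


Common zeros: {(1, 6), (5, 4)}; count = 2; Bézout bound = 2.

deg(f) = 1, deg(g) = 2, so Bézout bound = 2.
Scan x ∈ F_7. For each x, list the y ∈ F_7 with f(x, y) ≡ 0 and those with g(x, y) ≡ 0 (mod 7); the common zeros in that column are the intersection.
  x = 0: f ≡ 0 at y ∈ {3}; g ≡ 0 at y ∈ {1, 5}; common: ∅.
  x = 1: f ≡ 0 at y ∈ {6}; g ≡ 0 at y ∈ {4, 6}; common: {6}.
  x = 2: f ≡ 0 at y ∈ {2}; g ≡ 0 at y ∈ ∅; common: ∅.
  x = 3: f ≡ 0 at y ∈ {5}; g ≡ 0 at y ∈ ∅; common: ∅.
  x = 4: f ≡ 0 at y ∈ {1}; g ≡ 0 at y ∈ {3, 5}; common: ∅.
  x = 5: f ≡ 0 at y ∈ {4}; g ≡ 0 at y ∈ {1, 4}; common: {4}.
  x = 6: f ≡ 0 at y ∈ {0}; g ≡ 0 at y ∈ ∅; common: ∅.
Collecting: common zeros = {(1, 6), (5, 4)}, so the count is 2.
Comparison with the Bézout bound: 2 ≤ 2 = deg(f)·deg(g), as expected for curves with no common component (the bound is attained).


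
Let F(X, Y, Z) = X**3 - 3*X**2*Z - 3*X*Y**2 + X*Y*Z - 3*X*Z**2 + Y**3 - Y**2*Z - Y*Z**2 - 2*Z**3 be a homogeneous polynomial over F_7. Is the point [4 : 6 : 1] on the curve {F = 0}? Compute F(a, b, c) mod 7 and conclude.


F(4,6,1) ≡ 6 (mod 7); P is NOT on the curve.

Evaluate F(4, 6, 1) term-by-term (mod 7).
  X**3 ↦ 1·64·1·1 = 64
  -3*X**2*Z ↦ -3·16·1·1 = -48
  -3*X*Y**2 ↦ -3·4·36·1 = -432
  X*Y*Z ↦ 1·4·6·1 = 24
  -3*X*Z**2 ↦ -3·4·1·1 = -12
  Y**3 ↦ 1·1·216·1 = 216
  -Y**2*Z ↦ -1·1·36·1 = -36
  -Y*Z**2 ↦ -1·1·6·1 = -6
  -2*Z**3 ↦ -2·1·1·1 = -2
Sum: F(4, 6, 1) = (64) + (-48) + (-432) + (24) + (-12) + (216) + (-36) + (-6) + (-2) = -232.
Reducing mod 7: -232 ≡ 6 (mod 7).
Since F(a, b, c) ≡ 6 ≠ 0 (mod 7), P does NOT lie on the curve.


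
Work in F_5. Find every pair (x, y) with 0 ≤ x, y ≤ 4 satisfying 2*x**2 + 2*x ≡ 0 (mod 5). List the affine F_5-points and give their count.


Affine F_5-points: {(0, 0), (0, 1), (0, 2), (0, 3), (0, 4), (4, 0), (4, 1), (4, 2), (4, 3), (4, 4)}; count = 10.

For each of the 25 pairs (x, y) ∈ F_5², evaluate f(x, y) mod 5. Record the zeros.
  x = 0: [0↦0, 1↦0, 2↦0, 3↦0, 4↦0]  zeros at y ∈ {0, 1, 2, 3, 4}
  x = 1: [0↦4, 1↦4, 2↦4, 3↦4, 4↦4]  zeros at y ∈ ∅
  x = 2: [0↦2, 1↦2, 2↦2, 3↦2, 4↦2]  zeros at y ∈ ∅
  x = 3: [0↦4, 1↦4, 2↦4, 3↦4, 4↦4]  zeros at y ∈ ∅
  x = 4: [0↦0, 1↦0, 2↦0, 3↦0, 4↦0]  zeros at y ∈ {0, 1, 2, 3, 4}
Collecting zeros: affine points = {(0, 0), (0, 1), (0, 2), (0, 3), (0, 4), (4, 0), (4, 1), (4, 2), (4, 3), (4, 4)}.
Total count |C(F_5)_aff| = 10.


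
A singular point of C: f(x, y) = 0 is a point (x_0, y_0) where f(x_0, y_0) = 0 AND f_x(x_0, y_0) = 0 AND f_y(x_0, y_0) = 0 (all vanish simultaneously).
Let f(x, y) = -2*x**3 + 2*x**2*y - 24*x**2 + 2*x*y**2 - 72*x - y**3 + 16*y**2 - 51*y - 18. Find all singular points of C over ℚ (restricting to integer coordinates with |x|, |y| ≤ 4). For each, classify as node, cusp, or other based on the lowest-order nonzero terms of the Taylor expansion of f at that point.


Singular points: {(-3, 3)}; classification: cusp.

Compute partial derivatives:
  f_x = -6*x**2 + 4*x*y - 48*x + 2*y**2 - 72.
  f_y = 2*x**2 + 4*x*y - 3*y**2 + 32*y - 51.
Scan x_0 ∈ {−4, ..., 4}. For each x_0, f_y(x_0, y) is a polynomial in y; find its integer roots y ∈ {−4, ..., 4}, then test f_x and f at those candidates.
  x = -4: f_y(-4, y) = -3*y**2 + 16*y - 19; no integer root y with |y| ≤ 4.
  x = -3: f_y(-3, y) = -3*y**2 + 20*y - 33; vanishes at y ∈ {3}. (-3, 3): f_x = 0, f = 0 — SINGULAR.
  x = -2: f_y(-2, y) = -3*y**2 + 24*y - 43; no integer root y with |y| ≤ 4.
  x = -1: f_y(-1, y) = -3*y**2 + 28*y - 49; no integer root y with |y| ≤ 4.
  x = 0: f_y(0, y) = -3*y**2 + 32*y - 51; no integer root y with |y| ≤ 4.
  x = 1: f_y(1, y) = -3*y**2 + 36*y - 49; no integer root y with |y| ≤ 4.
  x = 2: f_y(2, y) = -3*y**2 + 40*y - 43; no integer root y with |y| ≤ 4.
  x = 3: f_y(3, y) = -3*y**2 + 44*y - 33; no integer root y with |y| ≤ 4.
  x = 4: f_y(4, y) = -3*y**2 + 48*y - 19; no integer root y with |y| ≤ 4.
Only singular point on the grid: (-3, 3).
Classify: substitute x = -3 + u, y = 3 + v and expand: f = -2*u**3 + 2*u**2*v + 2*u*v**2 - v**3 + v**2.
No constant or linear terms (consistent with a singular point). Quadratic part: v**2. Cubic part: -2*u**3 + 2*u**2*v + 2*u*v**2 - v**3.
The quadratic part v**2 is a perfect square, so there is a single (double) tangent line v = 0, i.e. y = 3. Restricting the cubic part to that line (v = 0) leaves -2*u**3 ≠ 0, so f is not divisible by v and the branch is v² ≈ 2*u**3 to lowest order — this is a cusp.
Classification: cusp.


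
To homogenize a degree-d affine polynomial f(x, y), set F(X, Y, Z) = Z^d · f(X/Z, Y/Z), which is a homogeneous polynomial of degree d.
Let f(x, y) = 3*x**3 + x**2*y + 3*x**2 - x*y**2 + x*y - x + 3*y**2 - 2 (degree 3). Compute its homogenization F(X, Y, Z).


F(X, Y, Z) = 3*X**3 + X**2*Y + 3*X**2*Z - X*Y**2 + X*Y*Z - X*Z**2 + 3*Y**2*Z - 2*Z**3

deg(f) = 3.
Substitute x = X/Z, y = Y/Z into f, then multiply by Z^3.
  monomial 3·x^3·y^0 ↦ 3·X^3·Y^0·Z^0.
  monomial 1·x^2·y^1 ↦ 1·X^2·Y^1·Z^0.
  monomial 3·x^2·y^0 ↦ 3·X^2·Y^0·Z^1.
  monomial -1·x^1·y^2 ↦ -1·X^1·Y^2·Z^0.
  monomial 1·x^1·y^1 ↦ 1·X^1·Y^1·Z^1.
  monomial -1·x^1·y^0 ↦ -1·X^1·Y^0·Z^2.
  monomial 3·x^0·y^2 ↦ 3·X^0·Y^2·Z^1.
  monomial -2·x^0·y^0 ↦ -2·X^0·Y^0·Z^3.
Collecting: F(X, Y, Z) = 3*X**3 + X**2*Y + 3*X**2*Z - X*Y**2 + X*Y*Z - X*Z**2 + 3*Y**2*Z - 2*Z**3.


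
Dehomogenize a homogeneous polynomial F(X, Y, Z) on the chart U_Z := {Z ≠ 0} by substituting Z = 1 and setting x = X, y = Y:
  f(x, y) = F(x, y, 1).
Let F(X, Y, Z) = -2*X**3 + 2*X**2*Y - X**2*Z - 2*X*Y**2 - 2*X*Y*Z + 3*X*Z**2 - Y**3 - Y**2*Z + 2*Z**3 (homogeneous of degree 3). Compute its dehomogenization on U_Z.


f(x, y) = -2*x**3 + 2*x**2*y - x**2 - 2*x*y**2 - 2*x*y + 3*x - y**3 - y**2 + 2

On U_Z we set Z = 1. Each monomial c·X^i·Y^j·Z^k in F becomes c·x^i·y^j·1^k = c·x^i·y^j.
Substituting Z = 1: F(X, Y, 1) = -2*x**3 + 2*x**2*y - x**2 - 2*x*y**2 - 2*x*y + 3*x - y**3 - y**2 + 2.
Note: deg(f) ≤ deg(F) = 3; strict inequality happens when F is divisible by Z (lost terms).


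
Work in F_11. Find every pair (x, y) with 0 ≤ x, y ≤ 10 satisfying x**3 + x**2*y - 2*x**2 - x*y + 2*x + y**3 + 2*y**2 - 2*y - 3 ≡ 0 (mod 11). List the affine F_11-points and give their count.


Affine F_11-points: {(0, 10), (2, 5), (4, 6), (5, 7), (7, 2), (7, 9), (9, 8), (10, 4)}; count = 8.

For each of the 121 pairs (x, y) ∈ F_11², evaluate f(x, y) mod 11. Record the zeros.
  x = 0: [0↦8, 1↦9, 2↦9, 3↦3, 4↦8, 5↦8, 6↦9, 7↦6, 8↦5, 9↦1, 10↦0]  zeros at y ∈ {10}
  x = 1: [0↦9, 1↦10, 2↦10, 3↦4, 4↦9, 5↦9, 6↦10, 7↦7, 8↦6, 9↦2, 10↦1]  zeros at y ∈ ∅
  x = 2: [0↦1, 1↦4, 2↦6, 3↦2, 4↦9, 5↦0, 6↦3, 7↦2, 8↦3, 9↦1, 10↦2]  zeros at y ∈ {5}
  x = 3: [0↦1, 1↦8, 2↦3, 3↦3, 4↦3, 5↦9, 6↦5, 7↦8, 8↦2, 9↦4, 10↦9]  zeros at y ∈ ∅
  x = 4: [0↦4, 1↦6, 2↦7, 3↦2, 4↦8, 5↦9, 6↦0, 7↦9, 8↦9, 9↦6, 10↦6]  zeros at y ∈ {6}
  x = 5: [0↦5, 1↦4, 2↦2, 3↦5, 4↦8, 5↦6, 6↦5, 7↦0, 8↦8, 9↦2, 10↦10]  zeros at y ∈ {7}
  x = 6: [0↦10, 1↦8, 2↦5, 3↦7, 4↦9, 5↦6, 6↦4, 7↦9, 8↦5, 9↦9, 10↦5]  zeros at y ∈ ∅
  x = 7: [0↦3, 1↦2, 2↦0, 3↦3, 4↦6, 5↦4, 6↦3, 7↦9, 8↦6, 9↦0, 10↦8]  zeros at y ∈ {2, 9}
  x = 8: [0↦1, 1↦3, 2↦4, 3↦10, 4↦5, 5↦6, 6↦8, 7↦6, 8↦6, 9↦3, 10↦3]  zeros at y ∈ ∅
  x = 9: [0↦10, 1↦6, 2↦1, 3↦1, 4↦1, 5↦7, 6↦3, 7↦6, 8↦0, 9↦2, 10↦7]  zeros at y ∈ {8}
  x = 10: [0↦3, 1↦6, 2↦8, 3↦4, 4↦0, 5↦2, 6↦5, 7↦4, 8↦5, 9↦3, 10↦4]  zeros at y ∈ {4}
Collecting zeros: affine points = {(0, 10), (2, 5), (4, 6), (5, 7), (7, 2), (7, 9), (9, 8), (10, 4)}.
Total count |C(F_11)_aff| = 8.


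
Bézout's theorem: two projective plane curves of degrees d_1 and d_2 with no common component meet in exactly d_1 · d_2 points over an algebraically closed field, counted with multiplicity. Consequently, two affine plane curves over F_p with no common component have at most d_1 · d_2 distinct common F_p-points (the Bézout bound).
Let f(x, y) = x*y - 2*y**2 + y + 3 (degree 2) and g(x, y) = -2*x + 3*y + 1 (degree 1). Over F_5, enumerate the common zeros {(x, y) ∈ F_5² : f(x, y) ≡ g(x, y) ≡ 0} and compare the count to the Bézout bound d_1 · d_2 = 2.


Common zeros: ∅; count = 0; Bézout bound = 2.

deg(f) = 2, deg(g) = 1, so Bézout bound = 2.
Scan x ∈ F_5. For each x, list the y ∈ F_5 with f(x, y) ≡ 0 and those with g(x, y) ≡ 0 (mod 5); the common zeros in that column are the intersection.
  x = 0: f ≡ 0 at y ∈ {4}; g ≡ 0 at y ∈ {3}; common: ∅.
  x = 1: f ≡ 0 at y ∈ ∅; g ≡ 0 at y ∈ {2}; common: ∅.
  x = 2: f ≡ 0 at y ∈ ∅; g ≡ 0 at y ∈ {1}; common: ∅.
  x = 3: f ≡ 0 at y ∈ {1}; g ≡ 0 at y ∈ {0}; common: ∅.
  x = 4: f ≡ 0 at y ∈ {2, 3}; g ≡ 0 at y ∈ {4}; common: ∅.
Collecting: common zeros = ∅, so the count is 0.
Comparison with the Bézout bound: 0 ≤ 2 = deg(f)·deg(g), as expected for curves with no common component (the affine F_5-count falls short of the bound because intersections may lie at infinity, over extension fields, or carry multiplicity).


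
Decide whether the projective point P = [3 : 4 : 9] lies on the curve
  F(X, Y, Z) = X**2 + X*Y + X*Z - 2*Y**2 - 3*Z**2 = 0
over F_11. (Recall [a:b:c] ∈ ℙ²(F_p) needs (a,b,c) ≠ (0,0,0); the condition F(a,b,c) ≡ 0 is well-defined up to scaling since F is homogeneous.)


F(3,4,9) ≡ 4 (mod 11); P is NOT on the curve.

Evaluate F(3, 4, 9) term-by-term (mod 11).
  X**2 ↦ 1·9·1·1 = 9
  X*Y ↦ 1·3·4·1 = 12
  X*Z ↦ 1·3·1·9 = 27
  -2*Y**2 ↦ -2·1·16·1 = -32
  -3*Z**2 ↦ -3·1·1·81 = -243
Sum: F(3, 4, 9) = (9) + (12) + (27) + (-32) + (-243) = -227.
Reducing mod 11: -227 ≡ 4 (mod 11).
Since F(a, b, c) ≡ 4 ≠ 0 (mod 11), P does NOT lie on the curve.


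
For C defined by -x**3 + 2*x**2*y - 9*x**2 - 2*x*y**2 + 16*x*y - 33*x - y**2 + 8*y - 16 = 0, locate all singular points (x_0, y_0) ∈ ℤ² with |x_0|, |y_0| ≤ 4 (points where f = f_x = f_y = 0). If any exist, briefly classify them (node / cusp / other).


Singular points: {(-1, 3)}; classification: cusp.

Compute partial derivatives:
  f_x = -3*x**2 + 4*x*y - 18*x - 2*y**2 + 16*y - 33.
  f_y = 2*x**2 - 4*x*y + 16*x - 2*y + 8.
Scan x_0 ∈ {−4, ..., 4}. For each x_0, f_y(x_0, y) is a polynomial in y; find its integer roots y ∈ {−4, ..., 4}, then test f_x and f at those candidates.
  x = -4: f_y(-4, y) = 14*y - 24; no integer root y with |y| ≤ 4.
  x = -3: f_y(-3, y) = 10*y - 22; no integer root y with |y| ≤ 4.
  x = -2: f_y(-2, y) = 6*y - 16; no integer root y with |y| ≤ 4.
  x = -1: f_y(-1, y) = 2*y - 6; vanishes at y ∈ {3}. (-1, 3): f_x = 0, f = 0 — SINGULAR.
  x = 0: f_y(0, y) = 8 - 2*y; vanishes at y ∈ {4}. (0, 4): f_x = -1 ≠ 0.
  x = 1: f_y(1, y) = 26 - 6*y; no integer root y with |y| ≤ 4.
  x = 2: f_y(2, y) = 48 - 10*y; no integer root y with |y| ≤ 4.
  x = 3: f_y(3, y) = 74 - 14*y; no integer root y with |y| ≤ 4.
  x = 4: f_y(4, y) = 104 - 18*y; no integer root y with |y| ≤ 4.
Only singular point on the grid: (-1, 3).
Classify: substitute x = -1 + u, y = 3 + v and expand: f = -u**3 + 2*u**2*v - 2*u*v**2 + v**2.
No constant or linear terms (consistent with a singular point). Quadratic part: v**2. Cubic part: -u**3 + 2*u**2*v - 2*u*v**2.
The quadratic part v**2 is a perfect square, so there is a single (double) tangent line v = 0, i.e. y = 3. Restricting the cubic part to that line (v = 0) leaves -u**3 ≠ 0, so f is not divisible by v and the branch is v² ≈ u**3 to lowest order — this is a cusp.
Classification: cusp.


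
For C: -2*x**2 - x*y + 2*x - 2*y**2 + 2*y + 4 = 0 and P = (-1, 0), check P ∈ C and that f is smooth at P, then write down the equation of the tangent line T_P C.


Tangent line at P: 6*x + 3*y + 6 = 0.

Step 1: f(-1, 0) = 0, so P lies on C.
Step 2: partial derivatives
  f_x(x, y) = -4*x - y + 2, f_y(x, y) = -x - 4*y + 2.
  f_x(P) = 6, f_y(P) = 3 (gradient nonzero, so P is smooth).
Step 3: tangent line at P: 6·(x − -1) + 3·(y − 0) = 0.
Expanding: 6*x + 3*y + 6 = 0.


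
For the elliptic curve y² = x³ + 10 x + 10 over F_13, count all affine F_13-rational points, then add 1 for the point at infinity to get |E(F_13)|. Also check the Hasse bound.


Affine points = {(0, 6), (0, 7), (2, 5), (2, 8), (4, 6), (4, 7), (5, 4), (5, 9), (6, 0), (8, 2), (8, 11), (9, 6), (9, 7), (12, 5), (12, 8)}; affine count = 15; |E(F_13)| = 16.

Discriminant check: Δ ∝ 4a³ + 27b² = 4·10³ + 27·10² = 4·1000 + 27·100 ≡ 5 (mod 13). Nonzero ⇒ E is nonsingular.
For each x ∈ F_13, compute rhs = x³ + 10·x + 10 mod 13, then count y ∈ F_13 with y² ≡ rhs.
  x = 0: rhs = 10, matching y values: 6, 7 (2 points).
  x = 1: rhs = 8, matching y values: none (0 points).
  x = 2: rhs = 12, matching y values: 5, 8 (2 points).
  x = 3: rhs = 2, matching y values: none (0 points).
  x = 4: rhs = 10, matching y values: 6, 7 (2 points).
  x = 5: rhs = 3, matching y values: 4, 9 (2 points).
  x = 6: rhs = 0, matching y values: 0 (1 points).
  x = 7: rhs = 7, matching y values: none (0 points).
  x = 8: rhs = 4, matching y values: 2, 11 (2 points).
  x = 9: rhs = 10, matching y values: 6, 7 (2 points).
  x = 10: rhs = 5, matching y values: none (0 points).
  x = 11: rhs = 8, matching y values: none (0 points).
  x = 12: rhs = 12, matching y values: 5, 8 (2 points).
Total affine count: 15.
Full point count |E(F_13)| = 15 + 1 = 16.
Hasse bound: |16 − (13+1)| = |2| = 2 ≤ 2√13 ≈ 7.2111 ✓.


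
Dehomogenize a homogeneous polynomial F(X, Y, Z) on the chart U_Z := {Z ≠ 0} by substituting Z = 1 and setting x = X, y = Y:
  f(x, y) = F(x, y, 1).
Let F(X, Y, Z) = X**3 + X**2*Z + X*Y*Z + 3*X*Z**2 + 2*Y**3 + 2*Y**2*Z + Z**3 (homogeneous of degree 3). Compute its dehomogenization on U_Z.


f(x, y) = x**3 + x**2 + x*y + 3*x + 2*y**3 + 2*y**2 + 1

On U_Z we set Z = 1. Each monomial c·X^i·Y^j·Z^k in F becomes c·x^i·y^j·1^k = c·x^i·y^j.
Substituting Z = 1: F(X, Y, 1) = x**3 + x**2 + x*y + 3*x + 2*y**3 + 2*y**2 + 1.
Note: deg(f) ≤ deg(F) = 3; strict inequality happens when F is divisible by Z (lost terms).


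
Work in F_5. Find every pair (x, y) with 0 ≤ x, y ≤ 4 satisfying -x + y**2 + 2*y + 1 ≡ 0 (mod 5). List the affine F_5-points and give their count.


Affine F_5-points: {(0, 4), (1, 0), (1, 3), (4, 1), (4, 2)}; count = 5.

For each of the 25 pairs (x, y) ∈ F_5², evaluate f(x, y) mod 5. Record the zeros.
  x = 0: [0↦1, 1↦4, 2↦4, 3↦1, 4↦0]  zeros at y ∈ {4}
  x = 1: [0↦0, 1↦3, 2↦3, 3↦0, 4↦4]  zeros at y ∈ {0, 3}
  x = 2: [0↦4, 1↦2, 2↦2, 3↦4, 4↦3]  zeros at y ∈ ∅
  x = 3: [0↦3, 1↦1, 2↦1, 3↦3, 4↦2]  zeros at y ∈ ∅
  x = 4: [0↦2, 1↦0, 2↦0, 3↦2, 4↦1]  zeros at y ∈ {1, 2}
Collecting zeros: affine points = {(0, 4), (1, 0), (1, 3), (4, 1), (4, 2)}.
Total count |C(F_5)_aff| = 5.


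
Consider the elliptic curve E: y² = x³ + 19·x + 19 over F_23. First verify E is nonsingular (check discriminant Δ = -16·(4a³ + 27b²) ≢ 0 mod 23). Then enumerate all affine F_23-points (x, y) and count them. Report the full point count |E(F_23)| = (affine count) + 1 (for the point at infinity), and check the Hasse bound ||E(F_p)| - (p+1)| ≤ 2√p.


Affine points = {(1, 4), (1, 19), (5, 3), (5, 20), (6, 2), (6, 21), (7, 9), (7, 14), (8, 4), (8, 19), (10, 6), (10, 17), (11, 8), (11, 15), (13, 5), (13, 18), (14, 4), (14, 19), (16, 7), (16, 16), (18, 11), (18, 12), (20, 2), (20, 21)}; affine count = 24; |E(F_23)| = 25.

Discriminant check: Δ ∝ 4a³ + 27b² = 4·19³ + 27·19² = 4·6859 + 27·361 ≡ 15 (mod 23). Nonzero ⇒ E is nonsingular.
For each x ∈ F_23, compute rhs = x³ + 19·x + 19 mod 23, then count y ∈ F_23 with y² ≡ rhs.
  x = 0: rhs = 19, matching y values: none (0 points).
  x = 1: rhs = 16, matching y values: 4, 19 (2 points).
  x = 2: rhs = 19, matching y values: none (0 points).
  x = 3: rhs = 11, matching y values: none (0 points).
  x = 4: rhs = 21, matching y values: none (0 points).
  x = 5: rhs = 9, matching y values: 3, 20 (2 points).
  x = 6: rhs = 4, matching y values: 2, 21 (2 points).
  x = 7: rhs = 12, matching y values: 9, 14 (2 points).
  x = 8: rhs = 16, matching y values: 4, 19 (2 points).
  x = 9: rhs = 22, matching y values: none (0 points).
  x = 10: rhs = 13, matching y values: 6, 17 (2 points).
  x = 11: rhs = 18, matching y values: 8, 15 (2 points).
  x = 12: rhs = 20, matching y values: none (0 points).
  x = 13: rhs = 2, matching y values: 5, 18 (2 points).
  x = 14: rhs = 16, matching y values: 4, 19 (2 points).
  x = 15: rhs = 22, matching y values: none (0 points).
  x = 16: rhs = 3, matching y values: 7, 16 (2 points).
  x = 17: rhs = 11, matching y values: none (0 points).
  x = 18: rhs = 6, matching y values: 11, 12 (2 points).
  x = 19: rhs = 17, matching y values: none (0 points).
  x = 20: rhs = 4, matching y values: 2, 21 (2 points).
  x = 21: rhs = 19, matching y values: none (0 points).
  x = 22: rhs = 22, matching y values: none (0 points).
Total affine count: 24.
Full point count |E(F_23)| = 24 + 1 = 25.
Hasse bound: |25 − (23+1)| = |1| = 1 ≤ 2√23 ≈ 9.5917 ✓.


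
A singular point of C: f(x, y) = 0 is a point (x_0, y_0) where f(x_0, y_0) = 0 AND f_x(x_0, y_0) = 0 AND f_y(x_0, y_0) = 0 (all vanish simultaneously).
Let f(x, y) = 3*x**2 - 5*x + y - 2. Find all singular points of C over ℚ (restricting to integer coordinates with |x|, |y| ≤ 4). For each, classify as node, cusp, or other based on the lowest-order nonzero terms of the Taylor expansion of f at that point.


No singular points in the scanned grid; C is smooth there.

Compute partial derivatives:
  f_x = 6*x - 5.
  f_y = 1.
f_y = 1 is a nonzero constant, so f_y never vanishes: no point (x, y) can satisfy f = f_x = f_y = 0. In particular no (x, y) ∈ {−4, ..., 4}² is singular; the curve is smooth.


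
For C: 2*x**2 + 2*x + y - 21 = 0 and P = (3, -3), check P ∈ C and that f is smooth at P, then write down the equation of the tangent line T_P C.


Tangent line at P: 14*x + y - 39 = 0.

Step 1: f(3, -3) = 0, so P lies on C.
Step 2: partial derivatives
  f_x(x, y) = 4*x + 2, f_y(x, y) = 1.
  f_x(P) = 14, f_y(P) = 1 (gradient nonzero, so P is smooth).
Step 3: tangent line at P: 14·(x − 3) + 1·(y − -3) = 0.
Expanding: 14*x + y - 39 = 0.


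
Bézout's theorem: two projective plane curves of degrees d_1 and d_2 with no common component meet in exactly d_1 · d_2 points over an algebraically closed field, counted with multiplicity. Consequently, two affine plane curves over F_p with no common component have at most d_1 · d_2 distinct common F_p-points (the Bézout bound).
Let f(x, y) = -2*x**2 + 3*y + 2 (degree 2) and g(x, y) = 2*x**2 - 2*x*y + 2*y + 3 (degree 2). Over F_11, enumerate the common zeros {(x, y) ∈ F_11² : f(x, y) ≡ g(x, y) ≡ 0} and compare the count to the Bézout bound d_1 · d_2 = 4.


Common zeros: ∅; count = 0; Bézout bound = 4.

deg(f) = 2, deg(g) = 2, so Bézout bound = 4.
Scan x ∈ F_11. For each x, list the y ∈ F_11 with f(x, y) ≡ 0 and those with g(x, y) ≡ 0 (mod 11); the common zeros in that column are the intersection.
  x = 0: f ≡ 0 at y ∈ {3}; g ≡ 0 at y ∈ {4}; common: ∅.
  x = 1: f ≡ 0 at y ∈ {0}; g ≡ 0 at y ∈ ∅; common: ∅.
  x = 2: f ≡ 0 at y ∈ {2}; g ≡ 0 at y ∈ {0}; common: ∅.
  x = 3: f ≡ 0 at y ∈ {9}; g ≡ 0 at y ∈ {8}; common: ∅.
  x = 4: f ≡ 0 at y ∈ {10}; g ≡ 0 at y ∈ {4}; common: ∅.
  x = 5: f ≡ 0 at y ∈ {5}; g ≡ 0 at y ∈ {8}; common: ∅.
  x = 6: f ≡ 0 at y ∈ {5}; g ≡ 0 at y ∈ {2}; common: ∅.
  x = 7: f ≡ 0 at y ∈ {10}; g ≡ 0 at y ∈ {2}; common: ∅.
  x = 8: f ≡ 0 at y ∈ {9}; g ≡ 0 at y ∈ {7}; common: ∅.
  x = 9: f ≡ 0 at y ∈ {2}; g ≡ 0 at y ∈ {0}; common: ∅.
  x = 10: f ≡ 0 at y ∈ {0}; g ≡ 0 at y ∈ {7}; common: ∅.
Collecting: common zeros = ∅, so the count is 0.
Comparison with the Bézout bound: 0 ≤ 4 = deg(f)·deg(g), as expected for curves with no common component (the affine F_11-count falls short of the bound because intersections may lie at infinity, over extension fields, or carry multiplicity).


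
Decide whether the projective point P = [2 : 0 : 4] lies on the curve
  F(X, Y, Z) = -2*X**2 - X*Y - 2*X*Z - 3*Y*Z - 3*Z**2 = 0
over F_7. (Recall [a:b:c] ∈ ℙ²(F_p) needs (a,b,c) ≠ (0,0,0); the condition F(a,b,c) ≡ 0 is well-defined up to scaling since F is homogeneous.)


F(2,0,4) ≡ 5 (mod 7); P is NOT on the curve.

Evaluate F(2, 0, 4) term-by-term (mod 7).
  -2*X**2 ↦ -2·4·1·1 = -8
  -X*Y ↦ -1·2·0·1 = 0
  -2*X*Z ↦ -2·2·1·4 = -16
  -3*Y*Z ↦ -3·1·0·4 = 0
  -3*Z**2 ↦ -3·1·1·16 = -48
Sum: F(2, 0, 4) = (-8) + (0) + (-16) + (0) + (-48) = -72.
Reducing mod 7: -72 ≡ 5 (mod 7).
Since F(a, b, c) ≡ 5 ≠ 0 (mod 7), P does NOT lie on the curve.


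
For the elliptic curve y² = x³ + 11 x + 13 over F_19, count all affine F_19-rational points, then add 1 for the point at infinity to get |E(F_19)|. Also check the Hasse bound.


Affine points = {(1, 5), (1, 14), (2, 9), (2, 10), (3, 4), (3, 15), (4, 8), (4, 11), (8, 9), (8, 10), (9, 9), (9, 10), (12, 7), (12, 12), (13, 4), (13, 15), (14, 2), (14, 17), (15, 0), (18, 1), (18, 18)}; affine count = 21; |E(F_19)| = 22.

Discriminant check: Δ ∝ 4a³ + 27b² = 4·11³ + 27·13² = 4·1331 + 27·169 ≡ 7 (mod 19). Nonzero ⇒ E is nonsingular.
For each x ∈ F_19, compute rhs = x³ + 11·x + 13 mod 19, then count y ∈ F_19 with y² ≡ rhs.
  x = 0: rhs = 13, matching y values: none (0 points).
  x = 1: rhs = 6, matching y values: 5, 14 (2 points).
  x = 2: rhs = 5, matching y values: 9, 10 (2 points).
  x = 3: rhs = 16, matching y values: 4, 15 (2 points).
  x = 4: rhs = 7, matching y values: 8, 11 (2 points).
  x = 5: rhs = 3, matching y values: none (0 points).
  x = 6: rhs = 10, matching y values: none (0 points).
  x = 7: rhs = 15, matching y values: none (0 points).
  x = 8: rhs = 5, matching y values: 9, 10 (2 points).
  x = 9: rhs = 5, matching y values: 9, 10 (2 points).
  x = 10: rhs = 2, matching y values: none (0 points).
  x = 11: rhs = 2, matching y values: none (0 points).
  x = 12: rhs = 11, matching y values: 7, 12 (2 points).
  x = 13: rhs = 16, matching y values: 4, 15 (2 points).
  x = 14: rhs = 4, matching y values: 2, 17 (2 points).
  x = 15: rhs = 0, matching y values: 0 (1 points).
  x = 16: rhs = 10, matching y values: none (0 points).
  x = 17: rhs = 2, matching y values: none (0 points).
  x = 18: rhs = 1, matching y values: 1, 18 (2 points).
Total affine count: 21.
Full point count |E(F_19)| = 21 + 1 = 22.
Hasse bound: |22 − (19+1)| = |2| = 2 ≤ 2√19 ≈ 8.7178 ✓.


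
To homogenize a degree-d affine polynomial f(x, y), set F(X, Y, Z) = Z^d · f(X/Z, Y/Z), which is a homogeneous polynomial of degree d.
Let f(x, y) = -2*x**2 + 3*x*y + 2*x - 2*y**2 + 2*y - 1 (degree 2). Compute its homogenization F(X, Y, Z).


F(X, Y, Z) = -2*X**2 + 3*X*Y + 2*X*Z - 2*Y**2 + 2*Y*Z - Z**2

deg(f) = 2.
Substitute x = X/Z, y = Y/Z into f, then multiply by Z^2.
  monomial -2·x^2·y^0 ↦ -2·X^2·Y^0·Z^0.
  monomial 3·x^1·y^1 ↦ 3·X^1·Y^1·Z^0.
  monomial 2·x^1·y^0 ↦ 2·X^1·Y^0·Z^1.
  monomial -2·x^0·y^2 ↦ -2·X^0·Y^2·Z^0.
  monomial 2·x^0·y^1 ↦ 2·X^0·Y^1·Z^1.
  monomial -1·x^0·y^0 ↦ -1·X^0·Y^0·Z^2.
Collecting: F(X, Y, Z) = -2*X**2 + 3*X*Y + 2*X*Z - 2*Y**2 + 2*Y*Z - Z**2.


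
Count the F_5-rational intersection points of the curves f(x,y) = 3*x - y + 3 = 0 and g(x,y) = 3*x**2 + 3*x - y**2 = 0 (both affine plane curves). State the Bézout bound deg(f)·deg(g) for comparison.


Common zeros: {(1, 1), (4, 0)}; count = 2; Bézout bound = 2.

deg(f) = 1, deg(g) = 2, so Bézout bound = 2.
Scan x ∈ F_5. For each x, list the y ∈ F_5 with f(x, y) ≡ 0 and those with g(x, y) ≡ 0 (mod 5); the common zeros in that column are the intersection.
  x = 0: f ≡ 0 at y ∈ {3}; g ≡ 0 at y ∈ {0}; common: ∅.
  x = 1: f ≡ 0 at y ∈ {1}; g ≡ 0 at y ∈ {1, 4}; common: {1}.
  x = 2: f ≡ 0 at y ∈ {4}; g ≡ 0 at y ∈ ∅; common: ∅.
  x = 3: f ≡ 0 at y ∈ {2}; g ≡ 0 at y ∈ {1, 4}; common: ∅.
  x = 4: f ≡ 0 at y ∈ {0}; g ≡ 0 at y ∈ {0}; common: {0}.
Collecting: common zeros = {(1, 1), (4, 0)}, so the count is 2.
Comparison with the Bézout bound: 2 ≤ 2 = deg(f)·deg(g), as expected for curves with no common component (the bound is attained).


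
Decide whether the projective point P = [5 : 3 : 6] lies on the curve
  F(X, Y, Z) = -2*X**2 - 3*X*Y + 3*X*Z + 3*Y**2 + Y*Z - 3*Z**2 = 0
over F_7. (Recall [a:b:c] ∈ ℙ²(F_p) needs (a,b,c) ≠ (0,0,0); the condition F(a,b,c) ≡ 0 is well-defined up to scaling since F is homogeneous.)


F(5,3,6) ≡ 2 (mod 7); P is NOT on the curve.

Evaluate F(5, 3, 6) term-by-term (mod 7).
  -2*X**2 ↦ -2·25·1·1 = -50
  -3*X*Y ↦ -3·5·3·1 = -45
  3*X*Z ↦ 3·5·1·6 = 90
  3*Y**2 ↦ 3·1·9·1 = 27
  Y*Z ↦ 1·1·3·6 = 18
  -3*Z**2 ↦ -3·1·1·36 = -108
Sum: F(5, 3, 6) = (-50) + (-45) + (90) + (27) + (18) + (-108) = -68.
Reducing mod 7: -68 ≡ 2 (mod 7).
Since F(a, b, c) ≡ 2 ≠ 0 (mod 7), P does NOT lie on the curve.


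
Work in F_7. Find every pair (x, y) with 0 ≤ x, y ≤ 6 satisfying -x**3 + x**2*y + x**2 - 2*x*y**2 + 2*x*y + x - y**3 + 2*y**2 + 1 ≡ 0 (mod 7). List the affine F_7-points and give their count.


Affine F_7-points: {(1, 2), (1, 6), (3, 0), (6, 5)}; count = 4.

For each of the 49 pairs (x, y) ∈ F_7², evaluate f(x, y) mod 7. Record the zeros.
  x = 0: [0↦1, 1↦2, 2↦1, 3↦6, 4↦4, 5↦3, 6↦4]  zeros at y ∈ ∅
  x = 1: [0↦2, 1↦4, 2↦0, 3↦5, 4↦6, 5↦4, 6↦0]  zeros at y ∈ {2, 6}
  x = 2: [0↦6, 1↦4, 2↦6, 3↦6, 4↦5, 5↦4, 6↦4]  zeros at y ∈ ∅
  x = 3: [0↦0, 1↦3, 2↦6, 3↦3, 4↦2, 5↦4, 6↦3]  zeros at y ∈ {0}
  x = 4: [0↦6, 1↦2, 2↦1, 3↦4, 4↦5, 5↦5, 6↦5]  zeros at y ∈ ∅
  x = 5: [0↦4, 1↦2, 2↦6, 3↦3, 4↦1, 5↦1, 6↦4]  zeros at y ∈ ∅
  x = 6: [0↦2, 1↦4, 2↦1, 3↦1, 4↦5, 5↦0, 6↦1]  zeros at y ∈ {5}
Collecting zeros: affine points = {(1, 2), (1, 6), (3, 0), (6, 5)}.
Total count |C(F_7)_aff| = 4.


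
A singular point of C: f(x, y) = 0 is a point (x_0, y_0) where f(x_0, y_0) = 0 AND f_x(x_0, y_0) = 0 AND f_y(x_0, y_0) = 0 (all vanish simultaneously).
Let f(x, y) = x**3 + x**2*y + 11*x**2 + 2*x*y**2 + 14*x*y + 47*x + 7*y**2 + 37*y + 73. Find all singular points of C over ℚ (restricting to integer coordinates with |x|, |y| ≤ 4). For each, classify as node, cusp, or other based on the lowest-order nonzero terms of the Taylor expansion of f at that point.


Singular points: {(-3, -2)}; classification: cusp.

Compute partial derivatives:
  f_x = 3*x**2 + 2*x*y + 22*x + 2*y**2 + 14*y + 47.
  f_y = x**2 + 4*x*y + 14*x + 14*y + 37.
Scan x_0 ∈ {−4, ..., 4}. For each x_0, f_y(x_0, y) is a polynomial in y; find its integer roots y ∈ {−4, ..., 4}, then test f_x and f at those candidates.
  x = -4: f_y(-4, y) = -2*y - 3; no integer root y with |y| ≤ 4.
  x = -3: f_y(-3, y) = 2*y + 4; vanishes at y ∈ {-2}. (-3, -2): f_x = 0, f = 0 — SINGULAR.
  x = -2: f_y(-2, y) = 6*y + 13; no integer root y with |y| ≤ 4.
  x = -1: f_y(-1, y) = 10*y + 24; no integer root y with |y| ≤ 4.
  x = 0: f_y(0, y) = 14*y + 37; no integer root y with |y| ≤ 4.
  x = 1: f_y(1, y) = 18*y + 52; no integer root y with |y| ≤ 4.
  x = 2: f_y(2, y) = 22*y + 69; no integer root y with |y| ≤ 4.
  x = 3: f_y(3, y) = 26*y + 88; no integer root y with |y| ≤ 4.
  x = 4: f_y(4, y) = 30*y + 109; no integer root y with |y| ≤ 4.
Only singular point on the grid: (-3, -2).
Classify: substitute x = -3 + u, y = -2 + v and expand: f = u**3 + u**2*v + 2*u*v**2 + v**2.
No constant or linear terms (consistent with a singular point). Quadratic part: v**2. Cubic part: u**3 + u**2*v + 2*u*v**2.
The quadratic part v**2 is a perfect square, so there is a single (double) tangent line v = 0, i.e. y = -2. Restricting the cubic part to that line (v = 0) leaves u**3 ≠ 0, so f is not divisible by v and the branch is v² ≈ -u**3 to lowest order — this is a cusp.
Classification: cusp.
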